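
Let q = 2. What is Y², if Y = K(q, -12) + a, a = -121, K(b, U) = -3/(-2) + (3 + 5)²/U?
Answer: 561001/36 ≈ 15583.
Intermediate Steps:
K(b, U) = 3/2 + 64/U (K(b, U) = -3*(-½) + 8²/U = 3/2 + 64/U)
Y = -749/6 (Y = (3/2 + 64/(-12)) - 121 = (3/2 + 64*(-1/12)) - 121 = (3/2 - 16/3) - 121 = -23/6 - 121 = -749/6 ≈ -124.83)
Y² = (-749/6)² = 561001/36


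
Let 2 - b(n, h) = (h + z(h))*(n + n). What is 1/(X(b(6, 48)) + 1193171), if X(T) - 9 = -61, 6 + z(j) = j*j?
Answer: 1/1193119 ≈ 8.3814e-7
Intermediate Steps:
z(j) = -6 + j² (z(j) = -6 + j*j = -6 + j²)
b(n, h) = 2 - 2*n*(-6 + h + h²) (b(n, h) = 2 - (h + (-6 + h²))*(n + n) = 2 - (-6 + h + h²)*2*n = 2 - 2*n*(-6 + h + h²))
X(T) = -52 (X(T) = 9 - 61 = -52)
1/(X(b(6, 48)) + 1193171) = 1/(-52 + 1193171) = 1/1193119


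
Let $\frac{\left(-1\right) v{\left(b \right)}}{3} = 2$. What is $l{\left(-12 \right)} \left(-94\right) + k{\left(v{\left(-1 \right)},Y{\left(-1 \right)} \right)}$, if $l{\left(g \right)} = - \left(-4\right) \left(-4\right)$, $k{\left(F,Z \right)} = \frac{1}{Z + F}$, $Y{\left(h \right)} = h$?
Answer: $\frac{10527}{7} \approx 1503.9$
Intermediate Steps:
$v{\left(b \right)} = -6$ ($v{\left(b \right)} = \left(-3\right) 2 = -6$)
$k{\left(F,Z \right)} = \frac{1}{F + Z}$
$l{\left(g \right)} = -16$ ($l{\left(g \right)} = \left(-1\right) 16 = -16$)
$l{\left(-12 \right)} \left(-94\right) + k{\left(v{\left(-1 \right)},Y{\left(-1 \right)} \right)} = \left(-16\right) \left(-94\right) + \frac{1}{-6 - 1} = 1504 + \frac{1}{-7} = 1504 - \frac{1}{7} = \frac{10527}{7}$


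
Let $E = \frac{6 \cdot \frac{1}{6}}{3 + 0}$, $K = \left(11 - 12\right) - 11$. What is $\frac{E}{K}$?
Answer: $- \frac{1}{36} \approx -0.027778$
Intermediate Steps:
$K = -12$ ($K = -1 - 11 = -12$)
$E = \frac{1}{3}$ ($E = \frac{6 \cdot \frac{1}{6}}{3} = \frac{1}{3} \cdot 1 = \frac{1}{3} \approx 0.33333$)
$\frac{E}{K} = \frac{1}{-12} \cdot \frac{1}{3} = \left(- \frac{1}{12}\right) \frac{1}{3} = - \frac{1}{36}$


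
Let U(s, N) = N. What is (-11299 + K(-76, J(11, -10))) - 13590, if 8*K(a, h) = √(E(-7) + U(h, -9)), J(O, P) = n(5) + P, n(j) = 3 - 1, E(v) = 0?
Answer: -24889 + 3*I/8 ≈ -24889.0 + 0.375*I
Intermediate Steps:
n(j) = 2
J(O, P) = 2 + P
K(a, h) = 3*I/8 (K(a, h) = √(0 - 9)/8 = √(-9)/8 = (3*I)/8 = 3*I/8)
(-11299 + K(-76, J(11, -10))) - 13590 = (-11299 + 3*I/8) - 13590 = -24889 + 3*I/8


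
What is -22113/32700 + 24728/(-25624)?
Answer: -57301213/34912700 ≈ -1.6413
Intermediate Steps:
-22113/32700 + 24728/(-25624) = -22113*1/32700 + 24728*(-1/25624) = -7371/10900 - 3091/3203 = -57301213/34912700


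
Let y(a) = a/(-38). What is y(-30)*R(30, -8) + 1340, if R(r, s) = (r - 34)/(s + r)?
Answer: 280030/209 ≈ 1339.9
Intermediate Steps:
y(a) = -a/38 (y(a) = a*(-1/38) = -a/38)
R(r, s) = (-34 + r)/(r + s)
y(-30)*R(30, -8) + 1340 = (-1/38*(-30))*((-34 + 30)/(30 - 8)) + 1340 = 15*(-4/22)/19 + 1340 = 15*((1/22)*(-4))/19 + 1340 = (15/19)*(-2/11) + 1340 = -30/209 + 1340 = 280030/209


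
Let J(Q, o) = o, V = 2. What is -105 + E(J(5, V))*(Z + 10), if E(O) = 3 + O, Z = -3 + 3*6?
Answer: 20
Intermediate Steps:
Z = 15 (Z = -3 + 18 = 15)
-105 + E(J(5, V))*(Z + 10) = -105 + (3 + 2)*(15 + 10) = -105 + 5*25 = -105 + 125 = 20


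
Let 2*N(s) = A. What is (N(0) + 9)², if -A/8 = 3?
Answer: 9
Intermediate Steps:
A = -24 (A = -8*3 = -24)
N(s) = -12 (N(s) = (½)*(-24) = -12)
(N(0) + 9)² = (-12 + 9)² = (-3)² = 9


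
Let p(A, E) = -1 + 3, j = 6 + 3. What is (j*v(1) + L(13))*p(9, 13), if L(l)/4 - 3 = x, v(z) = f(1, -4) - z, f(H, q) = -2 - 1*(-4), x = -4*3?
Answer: -54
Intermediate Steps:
j = 9
x = -12
p(A, E) = 2
f(H, q) = 2 (f(H, q) = -2 + 4 = 2)
v(z) = 2 - z
L(l) = -36 (L(l) = 12 + 4*(-12) = 12 - 48 = -36)
(j*v(1) + L(13))*p(9, 13) = (9*(2 - 1*1) - 36)*2 = (9*(2 - 1) - 36)*2 = (9*1 - 36)*2 = (9 - 36)*2 = -27*2 = -54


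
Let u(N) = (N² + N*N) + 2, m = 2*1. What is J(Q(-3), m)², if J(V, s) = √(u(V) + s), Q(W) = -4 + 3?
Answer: 6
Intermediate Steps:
m = 2
Q(W) = -1
u(N) = 2 + 2*N² (u(N) = (N² + N²) + 2 = 2*N² + 2 = 2 + 2*N²)
J(V, s) = √(2 + s + 2*V²) (J(V, s) = √((2 + 2*V²) + s) = √(2 + s + 2*V²))
J(Q(-3), m)² = (√(2 + 2 + 2*(-1)²))² = (√(2 + 2 + 2*1))² = (√(2 + 2 + 2))² = (√6)² = 6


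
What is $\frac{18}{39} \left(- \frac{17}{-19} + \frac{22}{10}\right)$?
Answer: $\frac{1764}{1235} \approx 1.4283$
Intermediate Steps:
$\frac{18}{39} \left(- \frac{17}{-19} + \frac{22}{10}\right) = 18 \cdot \frac{1}{39} \left(\left(-17\right) \left(- \frac{1}{19}\right) + 22 \cdot \frac{1}{10}\right) = \frac{6 \left(\frac{17}{19} + \frac{11}{5}\right)}{13} = \frac{6}{13} \cdot \frac{294}{95} = \frac{1764}{1235}$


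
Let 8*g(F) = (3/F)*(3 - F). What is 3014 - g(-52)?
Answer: 1253989/416 ≈ 3014.4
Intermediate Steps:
g(F) = 3*(3 - F)/(8*F) (g(F) = ((3/F)*(3 - F))/8 = (3*(3 - F)/F)/8 = 3*(3 - F)/(8*F))
3014 - g(-52) = 3014 - 3*(3 - 1*(-52))/(8*(-52)) = 3014 - 3*(-1)*(3 + 52)/(8*52) = 3014 - 3*(-1)*55/(8*52) = 3014 - 1*(-165/416) = 3014 + 165/416 = 1253989/416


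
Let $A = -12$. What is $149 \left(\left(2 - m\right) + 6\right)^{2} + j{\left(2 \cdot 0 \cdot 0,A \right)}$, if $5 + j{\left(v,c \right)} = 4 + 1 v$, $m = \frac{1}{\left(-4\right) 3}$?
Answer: $\frac{1401797}{144} \approx 9734.7$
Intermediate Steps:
$m = - \frac{1}{12}$ ($m = \frac{1}{-12} = - \frac{1}{12} \approx -0.083333$)
$j{\left(v,c \right)} = -1 + v$ ($j{\left(v,c \right)} = -5 + \left(4 + 1 v\right) = -5 + \left(4 + v\right) = -1 + v$)
$149 \left(\left(2 - m\right) + 6\right)^{2} + j{\left(2 \cdot 0 \cdot 0,A \right)} = 149 \left(\left(2 - - \frac{1}{12}\right) + 6\right)^{2} - \left(1 - 2 \cdot 0 \cdot 0\right) = 149 \left(\left(2 + \frac{1}{12}\right) + 6\right)^{2} + \left(-1 + 0 \cdot 0\right) = 149 \left(\frac{25}{12} + 6\right)^{2} + \left(-1 + 0\right) = 149 \left(\frac{97}{12}\right)^{2} - 1 = 149 \cdot \frac{9409}{144} - 1 = \frac{1401941}{144} - 1 = \frac{1401797}{144}$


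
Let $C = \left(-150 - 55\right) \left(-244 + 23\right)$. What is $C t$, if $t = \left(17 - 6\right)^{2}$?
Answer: $5481905$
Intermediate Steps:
$C = 45305$ ($C = \left(-205\right) \left(-221\right) = 45305$)
$t = 121$ ($t = 11^{2} = 121$)
$C t = 45305 \cdot 121 = 5481905$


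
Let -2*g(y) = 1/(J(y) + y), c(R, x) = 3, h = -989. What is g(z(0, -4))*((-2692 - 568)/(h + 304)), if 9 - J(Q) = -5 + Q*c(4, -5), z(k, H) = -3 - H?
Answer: -163/822 ≈ -0.19830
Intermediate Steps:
J(Q) = 14 - 3*Q (J(Q) = 9 - (-5 + Q*3) = 9 - (-5 + 3*Q) = 9 + (5 - 3*Q) = 14 - 3*Q)
g(y) = -1/(2*(14 - 2*y)) (g(y) = -1/(2*((14 - 3*y) + y)) = -1/(2*(14 - 2*y)))
g(z(0, -4))*((-2692 - 568)/(h + 304)) = (1/(4*(-7 + (-3 - 1*(-4)))))*((-2692 - 568)/(-989 + 304)) = (1/(4*(-7 + (-3 + 4))))*(-3260/(-685)) = (1/(4*(-7 + 1)))*(-3260*(-1/685)) = ((¼)/(-6))*(652/137) = ((¼)*(-⅙))*(652/137) = -1/24*652/137 = -163/822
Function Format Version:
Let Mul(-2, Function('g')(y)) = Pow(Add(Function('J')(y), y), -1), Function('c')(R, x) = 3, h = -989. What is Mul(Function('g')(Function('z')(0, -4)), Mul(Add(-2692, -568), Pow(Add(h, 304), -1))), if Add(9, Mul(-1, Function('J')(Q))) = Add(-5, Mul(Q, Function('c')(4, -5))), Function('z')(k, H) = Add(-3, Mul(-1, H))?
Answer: Rational(-163, 822) ≈ -0.19830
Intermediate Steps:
Function('J')(Q) = Add(14, Mul(-3, Q)) (Function('J')(Q) = Add(9, Mul(-1, Add(-5, Mul(Q, 3)))) = Add(9, Mul(-1, Add(-5, Mul(3, Q)))) = Add(9, Add(5, Mul(-3, Q))) = Add(14, Mul(-3, Q)))
Function('g')(y) = Mul(Rational(-1, 2), Pow(Add(14, Mul(-2, y)), -1)) (Function('g')(y) = Mul(Rational(-1, 2), Pow(Add(Add(14, Mul(-3, y)), y), -1)) = Mul(Rational(-1, 2), Pow(Add(14, Mul(-2, y)), -1)))
Mul(Function('g')(Function('z')(0, -4)), Mul(Add(-2692, -568), Pow(Add(h, 304), -1))) = Mul(Mul(Rational(1, 4), Pow(Add(-7, Add(-3, Mul(-1, -4))), -1)), Mul(Add(-2692, -568), Pow(Add(-989, 304), -1))) = Mul(Mul(Rational(1, 4), Pow(Add(-7, Add(-3, 4)), -1)), Mul(-3260, Pow(-685, -1))) = Mul(Mul(Rational(1, 4), Pow(Add(-7, 1), -1)), Mul(-3260, Rational(-1, 685))) = Mul(Mul(Rational(1, 4), Pow(-6, -1)), Rational(652, 137)) = Mul(Mul(Rational(1, 4), Rational(-1, 6)), Rational(652, 137)) = Mul(Rational(-1, 24), Rational(652, 137)) = Rational(-163, 822)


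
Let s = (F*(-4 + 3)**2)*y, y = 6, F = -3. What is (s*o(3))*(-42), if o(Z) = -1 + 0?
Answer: -756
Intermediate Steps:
o(Z) = -1
s = -18 (s = -3*(-4 + 3)**2*6 = -3*(-1)**2*6 = -3*1*6 = -3*6 = -18)
(s*o(3))*(-42) = -18*(-1)*(-42) = 18*(-42) = -756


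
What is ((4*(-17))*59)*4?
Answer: -16048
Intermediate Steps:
((4*(-17))*59)*4 = -68*59*4 = -4012*4 = -16048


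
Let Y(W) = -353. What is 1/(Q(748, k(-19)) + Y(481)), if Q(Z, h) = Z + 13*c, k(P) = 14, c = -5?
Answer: 1/330 ≈ 0.0030303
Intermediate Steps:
Q(Z, h) = -65 + Z (Q(Z, h) = Z + 13*(-5) = Z - 65 = -65 + Z)
1/(Q(748, k(-19)) + Y(481)) = 1/((-65 + 748) - 353) = 1/(683 - 353) = 1/330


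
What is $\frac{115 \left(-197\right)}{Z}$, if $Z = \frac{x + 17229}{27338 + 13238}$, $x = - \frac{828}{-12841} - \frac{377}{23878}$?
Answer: $- \frac{281857822346973440}{5282726080069} \approx -53355.0$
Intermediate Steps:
$x = \frac{14929927}{306617398}$ ($x = \left(-828\right) \left(- \frac{1}{12841}\right) - \frac{377}{23878} = \frac{828}{12841} - \frac{377}{23878} = \frac{14929927}{306617398} \approx 0.048692$)
$Z = \frac{5282726080069}{12441307541248}$ ($Z = \frac{\frac{14929927}{306617398} + 17229}{27338 + 13238} = \frac{5282726080069}{306617398 \cdot 40576} = \frac{5282726080069}{306617398} \cdot \frac{1}{40576} = \frac{5282726080069}{12441307541248} \approx 0.42461$)
$\frac{115 \left(-197\right)}{Z} = \frac{115 \left(-197\right)}{\frac{5282726080069}{12441307541248}} = \left(-22655\right) \frac{12441307541248}{5282726080069} = - \frac{281857822346973440}{5282726080069}$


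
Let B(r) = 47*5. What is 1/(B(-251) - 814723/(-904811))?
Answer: 904811/213445308 ≈ 0.0042391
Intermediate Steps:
B(r) = 235
1/(B(-251) - 814723/(-904811)) = 1/(235 - 814723/(-904811)) = 1/(235 - 814723*(-1/904811)) = 1/(235 + 814723/904811) = 1/(213445308/904811) = 904811/213445308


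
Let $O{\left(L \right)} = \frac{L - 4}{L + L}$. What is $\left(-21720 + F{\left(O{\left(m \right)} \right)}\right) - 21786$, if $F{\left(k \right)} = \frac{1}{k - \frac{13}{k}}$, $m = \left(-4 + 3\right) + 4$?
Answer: $- \frac{20317296}{467} \approx -43506.0$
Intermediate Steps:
$m = 3$ ($m = -1 + 4 = 3$)
$O{\left(L \right)} = \frac{-4 + L}{2 L}$
$\left(-21720 + F{\left(O{\left(m \right)} \right)}\right) - 21786 = \left(-21720 + \frac{\frac{1}{2} \cdot \frac{1}{3} \left(-4 + 3\right)}{-13 + \left(\frac{-4 + 3}{2 \cdot 3}\right)^{2}}\right) - 21786 = \left(-21720 + \frac{\frac{1}{2} \cdot \frac{1}{3} \left(-1\right)}{-13 + \left(\frac{1}{2} \cdot \frac{1}{3} \left(-1\right)\right)^{2}}\right) - 21786 = \left(-21720 - \frac{1}{6 \left(-13 + \left(- \frac{1}{6}\right)^{2}\right)}\right) - 21786 = \left(-21720 - \frac{1}{6 \left(-13 + \frac{1}{36}\right)}\right) - 21786 = \left(-21720 - \frac{1}{6 \left(- \frac{467}{36}\right)}\right) - 21786 = \left(-21720 - - \frac{6}{467}\right) - 21786 = \left(-21720 + \frac{6}{467}\right) - 21786 = - \frac{10143234}{467} - 21786 = - \frac{20317296}{467}$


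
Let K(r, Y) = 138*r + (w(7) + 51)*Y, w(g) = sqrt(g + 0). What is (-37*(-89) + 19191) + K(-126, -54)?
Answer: 2342 - 54*sqrt(7) ≈ 2199.1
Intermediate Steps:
w(g) = sqrt(g)
K(r, Y) = 138*r + Y*(51 + sqrt(7)) (K(r, Y) = 138*r + (sqrt(7) + 51)*Y = 138*r + (51 + sqrt(7))*Y = 138*r + Y*(51 + sqrt(7)))
(-37*(-89) + 19191) + K(-126, -54) = (-37*(-89) + 19191) + (51*(-54) + 138*(-126) - 54*sqrt(7)) = (3293 + 19191) + (-2754 - 17388 - 54*sqrt(7)) = 22484 + (-20142 - 54*sqrt(7)) = 2342 - 54*sqrt(7)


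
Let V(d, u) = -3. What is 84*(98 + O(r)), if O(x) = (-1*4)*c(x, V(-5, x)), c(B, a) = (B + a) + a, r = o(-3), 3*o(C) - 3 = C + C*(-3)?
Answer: 9240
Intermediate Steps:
o(C) = 1 - 2*C/3 (o(C) = 1 + (C + C*(-3))/3 = 1 + (C - 3*C)/3 = 1 + (-2*C)/3 = 1 - 2*C/3)
r = 3 (r = 1 - 2/3*(-3) = 1 + 2 = 3)
c(B, a) = B + 2*a
O(x) = 24 - 4*x (O(x) = (-1*4)*(x + 2*(-3)) = -4*(x - 6) = -4*(-6 + x) = 24 - 4*x)
84*(98 + O(r)) = 84*(98 + (24 - 4*3)) = 84*(98 + (24 - 12)) = 84*(98 + 12) = 84*110 = 9240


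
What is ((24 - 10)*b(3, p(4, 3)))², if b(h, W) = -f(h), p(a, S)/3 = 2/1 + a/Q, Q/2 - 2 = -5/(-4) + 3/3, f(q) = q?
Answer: 1764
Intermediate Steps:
Q = 17/2 (Q = 4 + 2*(-5/(-4) + 3/3) = 4 + 2*(-5*(-¼) + 3*(⅓)) = 4 + 2*(5/4 + 1) = 4 + 2*(9/4) = 4 + 9/2 = 17/2 ≈ 8.5000)
p(a, S) = 6 + 6*a/17 (p(a, S) = 3*(2/1 + a/(17/2)) = 3*(2*1 + a*(2/17)) = 3*(2 + 2*a/17) = 6 + 6*a/17)
b(h, W) = -h
((24 - 10)*b(3, p(4, 3)))² = ((24 - 10)*(-1*3))² = (14*(-3))² = (-42)² = 1764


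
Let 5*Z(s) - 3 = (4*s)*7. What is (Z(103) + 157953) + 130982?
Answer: 1447562/5 ≈ 2.8951e+5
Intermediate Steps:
Z(s) = ⅗ + 28*s/5 (Z(s) = ⅗ + ((4*s)*7)/5 = ⅗ + (28*s)/5 = ⅗ + 28*s/5)
(Z(103) + 157953) + 130982 = ((⅗ + (28/5)*103) + 157953) + 130982 = ((⅗ + 2884/5) + 157953) + 130982 = (2887/5 + 157953) + 130982 = 792652/5 + 130982 = 1447562/5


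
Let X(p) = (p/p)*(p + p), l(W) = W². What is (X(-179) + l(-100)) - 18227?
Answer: -8585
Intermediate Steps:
X(p) = 2*p (X(p) = 1*(2*p) = 2*p)
(X(-179) + l(-100)) - 18227 = (2*(-179) + (-100)²) - 18227 = (-358 + 10000) - 18227 = 9642 - 18227 = -8585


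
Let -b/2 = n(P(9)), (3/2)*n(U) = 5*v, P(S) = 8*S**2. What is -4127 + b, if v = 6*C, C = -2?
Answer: -4047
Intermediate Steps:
v = -12 (v = 6*(-2) = -12)
n(U) = -40 (n(U) = 2*(5*(-12))/3 = (2/3)*(-60) = -40)
b = 80 (b = -2*(-40) = 80)
-4127 + b = -4127 + 80 = -4047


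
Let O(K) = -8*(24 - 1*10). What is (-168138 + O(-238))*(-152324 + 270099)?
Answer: -19815643750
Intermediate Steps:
O(K) = -112 (O(K) = -8*(24 - 10) = -8*14 = -112)
(-168138 + O(-238))*(-152324 + 270099) = (-168138 - 112)*(-152324 + 270099) = -168250*117775 = -19815643750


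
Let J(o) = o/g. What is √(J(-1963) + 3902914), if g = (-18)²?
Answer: √1264542173/18 ≈ 1975.6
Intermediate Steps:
g = 324
J(o) = o/324
√(J(-1963) + 3902914) = √((1/324)*(-1963) + 3902914) = √(-1963/324 + 3902914) = √(1264542173/324) = √1264542173/18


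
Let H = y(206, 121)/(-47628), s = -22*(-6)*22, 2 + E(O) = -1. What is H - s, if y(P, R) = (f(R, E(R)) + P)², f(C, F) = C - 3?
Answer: -142404/49 ≈ -2906.2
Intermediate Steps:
E(O) = -3 (E(O) = -2 - 1 = -3)
f(C, F) = -3 + C
y(P, R) = (-3 + P + R)² (y(P, R) = ((-3 + R) + P)² = (-3 + P + R)²)
s = 2904 (s = 132*22 = 2904)
H = -108/49 (H = (-3 + 206 + 121)²/(-47628) = 324²*(-1/47628) = 104976*(-1/47628) = -108/49 ≈ -2.2041)
H - s = -108/49 - 1*2904 = -108/49 - 2904 = -142404/49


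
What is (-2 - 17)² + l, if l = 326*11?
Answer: 3947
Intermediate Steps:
l = 3586
(-2 - 17)² + l = (-2 - 17)² + 3586 = (-19)² + 3586 = 361 + 3586 = 3947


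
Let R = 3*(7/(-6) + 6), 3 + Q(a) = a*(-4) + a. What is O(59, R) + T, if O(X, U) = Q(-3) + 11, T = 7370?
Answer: 7387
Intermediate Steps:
Q(a) = -3 - 3*a (Q(a) = -3 + (a*(-4) + a) = -3 + (-4*a + a) = -3 - 3*a)
R = 29/2 (R = 3*(7*(-1/6) + 6) = 3*(-7/6 + 6) = 3*(29/6) = 29/2 ≈ 14.500)
O(X, U) = 17 (O(X, U) = (-3 - 3*(-3)) + 11 = (-3 + 9) + 11 = 6 + 11 = 17)
O(59, R) + T = 17 + 7370 = 7387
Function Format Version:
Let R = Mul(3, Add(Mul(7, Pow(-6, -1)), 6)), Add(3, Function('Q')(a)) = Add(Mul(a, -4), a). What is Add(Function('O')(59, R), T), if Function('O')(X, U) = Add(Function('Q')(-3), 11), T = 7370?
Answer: 7387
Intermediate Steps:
Function('Q')(a) = Add(-3, Mul(-3, a)) (Function('Q')(a) = Add(-3, Add(Mul(a, -4), a)) = Add(-3, Add(Mul(-4, a), a)) = Add(-3, Mul(-3, a)))
R = Rational(29, 2) (R = Mul(3, Add(Mul(7, Rational(-1, 6)), 6)) = Mul(3, Add(Rational(-7, 6), 6)) = Mul(3, Rational(29, 6)) = Rational(29, 2) ≈ 14.500)
Function('O')(X, U) = 17 (Function('O')(X, U) = Add(Add(-3, Mul(-3, -3)), 11) = Add(Add(-3, 9), 11) = Add(6, 11) = 17)
Add(Function('O')(59, R), T) = Add(17, 7370) = 7387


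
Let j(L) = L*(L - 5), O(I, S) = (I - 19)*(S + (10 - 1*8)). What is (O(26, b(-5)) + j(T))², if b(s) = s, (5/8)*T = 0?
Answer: 441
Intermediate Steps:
T = 0 (T = (8/5)*0 = 0)
O(I, S) = (-19 + I)*(2 + S) (O(I, S) = (-19 + I)*(S + (10 - 8)) = (-19 + I)*(S + 2) = (-19 + I)*(2 + S))
j(L) = L*(-5 + L)
(O(26, b(-5)) + j(T))² = ((-38 - 19*(-5) + 2*26 + 26*(-5)) + 0*(-5 + 0))² = ((-38 + 95 + 52 - 130) + 0*(-5))² = (-21 + 0)² = (-21)² = 441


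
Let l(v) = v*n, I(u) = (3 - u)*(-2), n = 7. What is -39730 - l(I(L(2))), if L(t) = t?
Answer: -39716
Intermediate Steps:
I(u) = -6 + 2*u
l(v) = 7*v (l(v) = v*7 = 7*v)
-39730 - l(I(L(2))) = -39730 - 7*(-6 + 2*2) = -39730 - 7*(-6 + 4) = -39730 - 7*(-2) = -39730 - 1*(-14) = -39730 + 14 = -39716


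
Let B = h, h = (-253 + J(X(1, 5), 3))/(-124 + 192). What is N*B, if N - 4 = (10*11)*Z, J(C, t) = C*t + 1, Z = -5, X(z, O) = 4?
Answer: 32760/17 ≈ 1927.1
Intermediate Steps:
J(C, t) = 1 + C*t
N = -546 (N = 4 + (10*11)*(-5) = 4 + 110*(-5) = 4 - 550 = -546)
h = -60/17 (h = (-253 + (1 + 4*3))/(-124 + 192) = (-253 + (1 + 12))/68 = (-253 + 13)*(1/68) = -240*1/68 = -60/17 ≈ -3.5294)
B = -60/17 ≈ -3.5294
N*B = -546*(-60/17) = 32760/17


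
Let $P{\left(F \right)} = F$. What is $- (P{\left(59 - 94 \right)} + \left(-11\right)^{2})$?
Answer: $-86$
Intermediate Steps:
$- (P{\left(59 - 94 \right)} + \left(-11\right)^{2}) = - (\left(59 - 94\right) + \left(-11\right)^{2}) = - (-35 + 121) = \left(-1\right) 86 = -86$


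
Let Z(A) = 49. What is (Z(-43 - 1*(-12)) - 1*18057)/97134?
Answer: -9004/48567 ≈ -0.18539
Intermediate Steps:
(Z(-43 - 1*(-12)) - 1*18057)/97134 = (49 - 1*18057)/97134 = (49 - 18057)*(1/97134) = -18008*1/97134 = -9004/48567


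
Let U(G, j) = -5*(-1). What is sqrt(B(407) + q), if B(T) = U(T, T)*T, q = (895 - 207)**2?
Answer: sqrt(475379) ≈ 689.48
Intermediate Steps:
U(G, j) = 5
q = 473344 (q = 688**2 = 473344)
B(T) = 5*T
sqrt(B(407) + q) = sqrt(5*407 + 473344) = sqrt(2035 + 473344) = sqrt(475379)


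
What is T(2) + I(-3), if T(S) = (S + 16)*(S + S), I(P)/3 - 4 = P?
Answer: 75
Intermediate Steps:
I(P) = 12 + 3*P
T(S) = 2*S*(16 + S) (T(S) = (16 + S)*(2*S) = 2*S*(16 + S))
T(2) + I(-3) = 2*2*(16 + 2) + (12 + 3*(-3)) = 2*2*18 + (12 - 9) = 72 + 3 = 75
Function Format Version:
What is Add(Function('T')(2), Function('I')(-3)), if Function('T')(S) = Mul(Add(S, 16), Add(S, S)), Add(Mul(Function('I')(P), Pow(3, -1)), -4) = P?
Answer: 75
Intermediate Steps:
Function('I')(P) = Add(12, Mul(3, P))
Function('T')(S) = Mul(2, S, Add(16, S)) (Function('T')(S) = Mul(Add(16, S), Mul(2, S)) = Mul(2, S, Add(16, S)))
Add(Function('T')(2), Function('I')(-3)) = Add(Mul(2, 2, Add(16, 2)), Add(12, Mul(3, -3))) = Add(Mul(2, 2, 18), Add(12, -9)) = Add(72, 3) = 75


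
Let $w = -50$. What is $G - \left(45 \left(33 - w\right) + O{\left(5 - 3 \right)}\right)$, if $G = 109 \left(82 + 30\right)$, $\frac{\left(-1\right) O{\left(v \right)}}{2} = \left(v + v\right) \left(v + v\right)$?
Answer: $8505$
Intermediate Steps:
$O{\left(v \right)} = - 8 v^{2}$ ($O{\left(v \right)} = - 2 \left(v + v\right) \left(v + v\right) = - 2 \cdot 2 v 2 v = - 2 \cdot 4 v^{2} = - 8 v^{2}$)
$G = 12208$ ($G = 109 \cdot 112 = 12208$)
$G - \left(45 \left(33 - w\right) + O{\left(5 - 3 \right)}\right) = 12208 - \left(45 \left(33 - -50\right) - 8 \left(5 - 3\right)^{2}\right) = 12208 - \left(45 \left(33 + 50\right) - 8 \left(5 - 3\right)^{2}\right) = 12208 - \left(45 \cdot 83 - 8 \cdot 2^{2}\right) = 12208 - \left(3735 - 32\right) = 12208 - 3703 = 8505$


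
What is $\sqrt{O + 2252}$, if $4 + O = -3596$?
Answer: $2 i \sqrt{337} \approx 36.715 i$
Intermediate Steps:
$O = -3600$ ($O = -4 - 3596 = -3600$)
$\sqrt{O + 2252} = \sqrt{-3600 + 2252} = \sqrt{-1348} = 2 i \sqrt{337}$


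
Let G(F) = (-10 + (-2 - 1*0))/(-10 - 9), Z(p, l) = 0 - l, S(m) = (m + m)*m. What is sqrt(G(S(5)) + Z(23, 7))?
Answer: 11*I*sqrt(19)/19 ≈ 2.5236*I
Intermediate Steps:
S(m) = 2*m**2 (S(m) = (2*m)*m = 2*m**2)
Z(p, l) = -l
G(F) = 12/19 (G(F) = (-10 + (-2 + 0))/(-19) = (-10 - 2)*(-1/19) = -12*(-1/19) = 12/19)
sqrt(G(S(5)) + Z(23, 7)) = sqrt(12/19 - 1*7) = sqrt(12/19 - 7) = sqrt(-121/19) = 11*I*sqrt(19)/19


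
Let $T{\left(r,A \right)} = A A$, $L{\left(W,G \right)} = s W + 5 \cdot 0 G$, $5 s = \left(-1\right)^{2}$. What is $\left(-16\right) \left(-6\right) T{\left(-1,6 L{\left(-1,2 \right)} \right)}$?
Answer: $\frac{3456}{25} \approx 138.24$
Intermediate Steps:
$s = \frac{1}{5}$ ($s = \frac{\left(-1\right)^{2}}{5} = \frac{1}{5} \cdot 1 = \frac{1}{5} \approx 0.2$)
$L{\left(W,G \right)} = \frac{W}{5}$ ($L{\left(W,G \right)} = \frac{W}{5} + 5 \cdot 0 G = \frac{W}{5} + 0 G = \frac{W}{5} + 0 = \frac{W}{5}$)
$T{\left(r,A \right)} = A^{2}$
$\left(-16\right) \left(-6\right) T{\left(-1,6 L{\left(-1,2 \right)} \right)} = \left(-16\right) \left(-6\right) \left(6 \cdot \frac{1}{5} \left(-1\right)\right)^{2} = 96 \left(6 \left(- \frac{1}{5}\right)\right)^{2} = 96 \left(- \frac{6}{5}\right)^{2} = 96 \cdot \frac{36}{25} = \frac{3456}{25}$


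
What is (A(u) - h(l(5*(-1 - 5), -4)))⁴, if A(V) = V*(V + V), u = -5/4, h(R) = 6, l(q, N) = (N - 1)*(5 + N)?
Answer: 279841/4096 ≈ 68.321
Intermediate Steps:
l(q, N) = (-1 + N)*(5 + N)
u = -5/4 (u = -5*¼ = -5/4 ≈ -1.2500)
A(V) = 2*V² (A(V) = V*(2*V) = 2*V²)
(A(u) - h(l(5*(-1 - 5), -4)))⁴ = (2*(-5/4)² - 1*6)⁴ = (2*(25/16) - 6)⁴ = (25/8 - 6)⁴ = (-23/8)⁴ = 279841/4096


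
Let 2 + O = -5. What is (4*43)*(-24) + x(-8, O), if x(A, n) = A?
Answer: -4136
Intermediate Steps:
O = -7 (O = -2 - 5 = -7)
(4*43)*(-24) + x(-8, O) = (4*43)*(-24) - 8 = 172*(-24) - 8 = -4128 - 8 = -4136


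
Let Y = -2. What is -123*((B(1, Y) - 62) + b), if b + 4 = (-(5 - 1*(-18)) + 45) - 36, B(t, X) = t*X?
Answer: 10086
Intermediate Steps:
B(t, X) = X*t
b = -18 (b = -4 + ((-(5 - 1*(-18)) + 45) - 36) = -4 + ((-(5 + 18) + 45) - 36) = -4 + ((-1*23 + 45) - 36) = -4 + ((-23 + 45) - 36) = -4 + (22 - 36) = -4 - 14 = -18)
-123*((B(1, Y) - 62) + b) = -123*((-2*1 - 62) - 18) = -123*((-2 - 62) - 18) = -123*(-64 - 18) = -123*(-82) = 10086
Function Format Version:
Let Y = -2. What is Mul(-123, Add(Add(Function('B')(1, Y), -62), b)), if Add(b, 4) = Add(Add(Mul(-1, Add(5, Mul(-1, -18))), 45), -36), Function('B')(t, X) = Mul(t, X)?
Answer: 10086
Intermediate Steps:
Function('B')(t, X) = Mul(X, t)
b = -18 (b = Add(-4, Add(Add(Mul(-1, Add(5, Mul(-1, -18))), 45), -36)) = Add(-4, Add(Add(Mul(-1, Add(5, 18)), 45), -36)) = Add(-4, Add(Add(Mul(-1, 23), 45), -36)) = Add(-4, Add(Add(-23, 45), -36)) = Add(-4, Add(22, -36)) = Add(-4, -14) = -18)
Mul(-123, Add(Add(Function('B')(1, Y), -62), b)) = Mul(-123, Add(Add(Mul(-2, 1), -62), -18)) = Mul(-123, Add(Add(-2, -62), -18)) = Mul(-123, Add(-64, -18)) = Mul(-123, -82) = 10086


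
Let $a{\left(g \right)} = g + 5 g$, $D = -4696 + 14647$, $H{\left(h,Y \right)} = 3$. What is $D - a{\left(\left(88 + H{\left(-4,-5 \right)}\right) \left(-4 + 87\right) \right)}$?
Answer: $-35367$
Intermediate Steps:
$D = 9951$
$a{\left(g \right)} = 6 g$
$D - a{\left(\left(88 + H{\left(-4,-5 \right)}\right) \left(-4 + 87\right) \right)} = 9951 - 6 \left(88 + 3\right) \left(-4 + 87\right) = 9951 - 6 \cdot 91 \cdot 83 = 9951 - 6 \cdot 7553 = 9951 - 45318 = -35367$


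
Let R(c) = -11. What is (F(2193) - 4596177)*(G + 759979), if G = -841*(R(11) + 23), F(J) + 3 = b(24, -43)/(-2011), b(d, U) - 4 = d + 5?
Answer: -6931144060014531/2011 ≈ -3.4466e+12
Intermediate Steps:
b(d, U) = 9 + d (b(d, U) = 4 + (d + 5) = 4 + (5 + d) = 9 + d)
F(J) = -6066/2011 (F(J) = -3 + (9 + 24)/(-2011) = -3 + 33*(-1/2011) = -3 - 33/2011 = -6066/2011)
G = -10092 (G = -841*(-11 + 23) = -841*12 = -10092)
(F(2193) - 4596177)*(G + 759979) = (-6066/2011 - 4596177)*(-10092 + 759979) = -9242918013/2011*749887 = -6931144060014531/2011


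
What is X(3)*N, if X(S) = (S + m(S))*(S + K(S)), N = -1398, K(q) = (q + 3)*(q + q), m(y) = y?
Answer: -327132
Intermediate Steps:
K(q) = 2*q*(3 + q) (K(q) = (3 + q)*(2*q) = 2*q*(3 + q))
X(S) = 2*S*(S + 2*S*(3 + S)) (X(S) = (S + S)*(S + 2*S*(3 + S)) = (2*S)*(S + 2*S*(3 + S)) = 2*S*(S + 2*S*(3 + S)))
X(3)*N = (3²*(14 + 4*3))*(-1398) = (9*(14 + 12))*(-1398) = (9*26)*(-1398) = 234*(-1398) = -327132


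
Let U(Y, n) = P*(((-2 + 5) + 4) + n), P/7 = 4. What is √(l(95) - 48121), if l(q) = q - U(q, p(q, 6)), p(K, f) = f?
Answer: I*√48390 ≈ 219.98*I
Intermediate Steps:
P = 28 (P = 7*4 = 28)
U(Y, n) = 196 + 28*n (U(Y, n) = 28*(((-2 + 5) + 4) + n) = 28*((3 + 4) + n) = 28*(7 + n) = 196 + 28*n)
l(q) = -364 + q (l(q) = q - (196 + 28*6) = q - (196 + 168) = q - 1*364 = q - 364 = -364 + q)
√(l(95) - 48121) = √((-364 + 95) - 48121) = √(-269 - 48121) = √(-48390) = I*√48390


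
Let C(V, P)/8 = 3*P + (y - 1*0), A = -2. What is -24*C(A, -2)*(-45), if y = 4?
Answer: -17280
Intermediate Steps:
C(V, P) = 32 + 24*P (C(V, P) = 8*(3*P + (4 - 1*0)) = 8*(3*P + (4 + 0)) = 8*(3*P + 4) = 8*(4 + 3*P) = 32 + 24*P)
-24*C(A, -2)*(-45) = -24*(32 + 24*(-2))*(-45) = -24*(32 - 48)*(-45) = -24*(-16)*(-45) = 384*(-45) = -17280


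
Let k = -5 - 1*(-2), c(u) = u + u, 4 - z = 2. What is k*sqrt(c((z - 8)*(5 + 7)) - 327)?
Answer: -3*I*sqrt(471) ≈ -65.108*I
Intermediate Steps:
z = 2 (z = 4 - 1*2 = 4 - 2 = 2)
c(u) = 2*u
k = -3 (k = -5 + 2 = -3)
k*sqrt(c((z - 8)*(5 + 7)) - 327) = -3*sqrt(2*((2 - 8)*(5 + 7)) - 327) = -3*sqrt(2*(-6*12) - 327) = -3*sqrt(2*(-72) - 327) = -3*sqrt(-144 - 327) = -3*I*sqrt(471)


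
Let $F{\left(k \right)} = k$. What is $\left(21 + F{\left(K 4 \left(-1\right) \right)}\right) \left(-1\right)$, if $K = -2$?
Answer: $-29$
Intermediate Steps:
$\left(21 + F{\left(K 4 \left(-1\right) \right)}\right) \left(-1\right) = \left(21 + \left(-2\right) 4 \left(-1\right)\right) \left(-1\right) = \left(21 - -8\right) \left(-1\right) = \left(21 + 8\right) \left(-1\right) = 29 \left(-1\right) = -29$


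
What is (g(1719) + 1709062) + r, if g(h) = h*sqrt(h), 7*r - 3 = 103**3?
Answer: 13056164/7 + 5157*sqrt(191) ≈ 1.9364e+6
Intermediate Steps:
r = 1092730/7 (r = 3/7 + (1/7)*103**3 = 3/7 + (1/7)*1092727 = 3/7 + 1092727/7 = 1092730/7 ≈ 1.5610e+5)
g(h) = h**(3/2)
(g(1719) + 1709062) + r = (1719**(3/2) + 1709062) + 1092730/7 = (5157*sqrt(191) + 1709062) + 1092730/7 = (1709062 + 5157*sqrt(191)) + 1092730/7 = 13056164/7 + 5157*sqrt(191)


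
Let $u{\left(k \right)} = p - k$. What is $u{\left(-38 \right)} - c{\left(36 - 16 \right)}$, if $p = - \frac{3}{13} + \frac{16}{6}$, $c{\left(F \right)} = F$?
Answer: $\frac{797}{39} \approx 20.436$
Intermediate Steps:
$p = \frac{95}{39}$ ($p = \left(-3\right) \frac{1}{13} + 16 \cdot \frac{1}{6} = - \frac{3}{13} + \frac{8}{3} = \frac{95}{39} \approx 2.4359$)
$u{\left(k \right)} = \frac{95}{39} - k$
$u{\left(-38 \right)} - c{\left(36 - 16 \right)} = \left(\frac{95}{39} - -38\right) - \left(36 - 16\right) = \left(\frac{95}{39} + 38\right) - 20 = \frac{1577}{39} - 20 = \frac{797}{39}$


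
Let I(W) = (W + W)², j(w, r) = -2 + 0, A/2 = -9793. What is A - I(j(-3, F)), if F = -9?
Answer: -19602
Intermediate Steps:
A = -19586 (A = 2*(-9793) = -19586)
j(w, r) = -2
I(W) = 4*W² (I(W) = (2*W)² = 4*W²)
A - I(j(-3, F)) = -19586 - 4*(-2)² = -19586 - 4*4 = -19586 - 1*16 = -19586 - 16 = -19602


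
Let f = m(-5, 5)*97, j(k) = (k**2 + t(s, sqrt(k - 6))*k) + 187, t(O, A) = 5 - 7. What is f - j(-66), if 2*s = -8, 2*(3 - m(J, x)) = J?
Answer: -8283/2 ≈ -4141.5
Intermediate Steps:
m(J, x) = 3 - J/2
s = -4 (s = (1/2)*(-8) = -4)
t(O, A) = -2
j(k) = 187 + k**2 - 2*k (j(k) = (k**2 - 2*k) + 187 = 187 + k**2 - 2*k)
f = 1067/2 (f = (3 - 1/2*(-5))*97 = (3 + 5/2)*97 = (11/2)*97 = 1067/2 ≈ 533.50)
f - j(-66) = 1067/2 - (187 + (-66)**2 - 2*(-66)) = 1067/2 - (187 + 4356 + 132) = 1067/2 - 1*4675 = 1067/2 - 4675 = -8283/2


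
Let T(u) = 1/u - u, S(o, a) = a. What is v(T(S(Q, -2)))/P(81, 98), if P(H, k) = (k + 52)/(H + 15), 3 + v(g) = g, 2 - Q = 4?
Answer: -24/25 ≈ -0.96000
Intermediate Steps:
Q = -2 (Q = 2 - 1*4 = 2 - 4 = -2)
v(g) = -3 + g
P(H, k) = (52 + k)/(15 + H)
v(T(S(Q, -2)))/P(81, 98) = (-3 + (1/(-2) - 1*(-2)))/(((52 + 98)/(15 + 81))) = (-3 + (-½ + 2))/((150/96)) = (-3 + 3/2)/(((1/96)*150)) = -3/(2*25/16) = -3/2*16/25 = -24/25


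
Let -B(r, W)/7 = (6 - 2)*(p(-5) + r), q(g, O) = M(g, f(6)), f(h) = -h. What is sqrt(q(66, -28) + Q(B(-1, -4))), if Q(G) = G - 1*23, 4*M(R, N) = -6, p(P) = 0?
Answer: sqrt(14)/2 ≈ 1.8708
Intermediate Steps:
M(R, N) = -3/2 (M(R, N) = (1/4)*(-6) = -3/2)
q(g, O) = -3/2
B(r, W) = -28*r (B(r, W) = -7*(6 - 2)*(0 + r) = -28*r)
Q(G) = -23 + G (Q(G) = G - 23 = -23 + G)
sqrt(q(66, -28) + Q(B(-1, -4))) = sqrt(-3/2 + (-23 - 28*(-1))) = sqrt(-3/2 + (-23 + 28)) = sqrt(-3/2 + 5) = sqrt(7/2) = sqrt(14)/2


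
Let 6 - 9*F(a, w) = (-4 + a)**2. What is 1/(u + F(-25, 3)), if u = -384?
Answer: -9/4291 ≈ -0.0020974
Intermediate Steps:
F(a, w) = 2/3 - (-4 + a)**2/9
1/(u + F(-25, 3)) = 1/(-384 + (2/3 - (-4 - 25)**2/9)) = 1/(-384 + (2/3 - 1/9*(-29)**2)) = 1/(-384 + (2/3 - 1/9*841)) = 1/(-384 + (2/3 - 841/9)) = 1/(-384 - 835/9) = 1/(-4291/9) = -9/4291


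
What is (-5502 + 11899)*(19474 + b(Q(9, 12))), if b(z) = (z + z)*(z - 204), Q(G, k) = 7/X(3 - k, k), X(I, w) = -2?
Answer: 267733641/2 ≈ 1.3387e+8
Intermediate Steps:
Q(G, k) = -7/2 (Q(G, k) = 7/(-2) = 7*(-½) = -7/2)
b(z) = 2*z*(-204 + z) (b(z) = (2*z)*(-204 + z) = 2*z*(-204 + z))
(-5502 + 11899)*(19474 + b(Q(9, 12))) = (-5502 + 11899)*(19474 + 2*(-7/2)*(-204 - 7/2)) = 6397*(19474 + 2*(-7/2)*(-415/2)) = 6397*(19474 + 2905/2) = 6397*(41853/2) = 267733641/2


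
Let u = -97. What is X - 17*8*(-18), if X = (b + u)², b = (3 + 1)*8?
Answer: 6673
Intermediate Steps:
b = 32 (b = 4*8 = 32)
X = 4225 (X = (32 - 97)² = (-65)² = 4225)
X - 17*8*(-18) = 4225 - 17*8*(-18) = 4225 - 136*(-18) = 4225 - 1*(-2448) = 4225 + 2448 = 6673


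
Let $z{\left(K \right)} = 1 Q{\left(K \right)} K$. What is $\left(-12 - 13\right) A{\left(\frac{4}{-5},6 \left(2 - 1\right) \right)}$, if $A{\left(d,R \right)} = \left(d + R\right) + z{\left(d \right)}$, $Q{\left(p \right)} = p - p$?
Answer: $-130$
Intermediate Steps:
$Q{\left(p \right)} = 0$
$z{\left(K \right)} = 0$ ($z{\left(K \right)} = 1 \cdot 0 K = 0 K = 0$)
$A{\left(d,R \right)} = R + d$ ($A{\left(d,R \right)} = \left(d + R\right) + 0 = \left(R + d\right) + 0 = R + d$)
$\left(-12 - 13\right) A{\left(\frac{4}{-5},6 \left(2 - 1\right) \right)} = \left(-12 - 13\right) \left(6 \left(2 - 1\right) + \frac{4}{-5}\right) = - 25 \left(6 \cdot 1 + 4 \left(- \frac{1}{5}\right)\right) = - 25 \left(6 - \frac{4}{5}\right) = \left(-25\right) \frac{26}{5} = -130$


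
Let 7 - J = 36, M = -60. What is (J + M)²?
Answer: 7921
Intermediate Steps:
J = -29 (J = 7 - 1*36 = 7 - 36 = -29)
(J + M)² = (-29 - 60)² = (-89)² = 7921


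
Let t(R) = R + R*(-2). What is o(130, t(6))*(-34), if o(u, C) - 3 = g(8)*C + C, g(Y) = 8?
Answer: 1734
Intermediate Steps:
t(R) = -R (t(R) = R - 2*R = -R)
o(u, C) = 3 + 9*C (o(u, C) = 3 + (8*C + C) = 3 + 9*C)
o(130, t(6))*(-34) = (3 + 9*(-1*6))*(-34) = (3 + 9*(-6))*(-34) = (3 - 54)*(-34) = -51*(-34) = 1734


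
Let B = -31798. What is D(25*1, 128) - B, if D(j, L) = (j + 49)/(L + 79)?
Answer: 6582260/207 ≈ 31798.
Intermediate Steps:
D(j, L) = (49 + j)/(79 + L)
D(25*1, 128) - B = (49 + 25*1)/(79 + 128) - 1*(-31798) = (49 + 25)/207 + 31798 = (1/207)*74 + 31798 = 74/207 + 31798 = 6582260/207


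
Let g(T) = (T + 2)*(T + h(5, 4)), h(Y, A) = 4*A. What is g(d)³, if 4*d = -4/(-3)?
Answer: 40353607/729 ≈ 55355.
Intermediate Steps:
d = ⅓ (d = (-4/(-3))/4 = (-4*(-⅓))/4 = (¼)*(4/3) = ⅓ ≈ 0.33333)
g(T) = (2 + T)*(16 + T) (g(T) = (T + 2)*(T + 4*4) = (2 + T)*(T + 16) = (2 + T)*(16 + T))
g(d)³ = (32 + (⅓)² + 18*(⅓))³ = (32 + ⅑ + 6)³ = (343/9)³ = 40353607/729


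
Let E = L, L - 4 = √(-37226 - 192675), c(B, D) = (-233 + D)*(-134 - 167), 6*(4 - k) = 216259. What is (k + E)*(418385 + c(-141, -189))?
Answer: -117922992877/6 + 545407*I*√229901 ≈ -1.9654e+10 + 2.6151e+8*I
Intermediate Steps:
k = -216235/6 (k = 4 - ⅙*216259 = 4 - 216259/6 = -216235/6 ≈ -36039.)
c(B, D) = 70133 - 301*D (c(B, D) = (-233 + D)*(-301) = 70133 - 301*D)
L = 4 + I*√229901 (L = 4 + √(-37226 - 192675) = 4 + √(-229901) = 4 + I*√229901 ≈ 4.0 + 479.48*I)
E = 4 + I*√229901 ≈ 4.0 + 479.48*I
(k + E)*(418385 + c(-141, -189)) = (-216235/6 + (4 + I*√229901))*(418385 + (70133 - 301*(-189))) = (-216211/6 + I*√229901)*(418385 + (70133 + 56889)) = (-216211/6 + I*√229901)*(418385 + 127022) = (-216211/6 + I*√229901)*545407 = -117922992877/6 + 545407*I*√229901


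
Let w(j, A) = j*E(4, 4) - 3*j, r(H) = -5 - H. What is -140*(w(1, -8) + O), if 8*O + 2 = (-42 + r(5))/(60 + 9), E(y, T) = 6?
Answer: -25655/69 ≈ -371.81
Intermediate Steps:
w(j, A) = 3*j (w(j, A) = j*6 - 3*j = 6*j - 3*j = 3*j)
O = -95/276 (O = -¼ + ((-42 + (-5 - 1*5))/(60 + 9))/8 = -¼ + ((-42 + (-5 - 5))/69)/8 = -¼ + ((-42 - 10)*(1/69))/8 = -¼ + (-52*1/69)/8 = -¼ + (⅛)*(-52/69) = -¼ - 13/138 = -95/276 ≈ -0.34420)
-140*(w(1, -8) + O) = -140*(3*1 - 95/276) = -140*(3 - 95/276) = -140*733/276 = -25655/69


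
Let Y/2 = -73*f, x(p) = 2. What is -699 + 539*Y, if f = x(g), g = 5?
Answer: -158087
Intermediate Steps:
f = 2
Y = -292 (Y = 2*(-73*2) = 2*(-146) = -292)
-699 + 539*Y = -699 + 539*(-292) = -699 - 157388 = -158087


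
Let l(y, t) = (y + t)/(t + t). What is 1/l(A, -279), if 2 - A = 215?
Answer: 93/82 ≈ 1.1341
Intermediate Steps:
A = -213 (A = 2 - 1*215 = 2 - 215 = -213)
l(y, t) = (t + y)/(2*t) (l(y, t) = (t + y)/((2*t)) = (t + y)*(1/(2*t)) = (t + y)/(2*t))
1/l(A, -279) = 1/((½)*(-279 - 213)/(-279)) = 1/((½)*(-1/279)*(-492)) = 1/(82/93) = 93/82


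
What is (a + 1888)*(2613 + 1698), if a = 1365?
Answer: 14023683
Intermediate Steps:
(a + 1888)*(2613 + 1698) = (1365 + 1888)*(2613 + 1698) = 3253*4311 = 14023683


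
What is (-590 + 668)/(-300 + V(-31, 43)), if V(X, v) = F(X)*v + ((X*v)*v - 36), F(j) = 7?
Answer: -13/9559 ≈ -0.0013600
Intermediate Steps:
V(X, v) = -36 + 7*v + X*v² (V(X, v) = 7*v + ((X*v)*v - 36) = 7*v + (X*v² - 36) = 7*v + (-36 + X*v²) = -36 + 7*v + X*v²)
(-590 + 668)/(-300 + V(-31, 43)) = (-590 + 668)/(-300 + (-36 + 7*43 - 31*43²)) = 78/(-300 + (-36 + 301 - 31*1849)) = 78/(-300 + (-36 + 301 - 57319)) = 78/(-300 - 57054) = 78/(-57354) = 78*(-1/57354) = -13/9559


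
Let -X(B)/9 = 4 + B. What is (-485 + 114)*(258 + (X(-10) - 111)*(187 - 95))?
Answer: 1849806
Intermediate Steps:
X(B) = -36 - 9*B (X(B) = -9*(4 + B) = -36 - 9*B)
(-485 + 114)*(258 + (X(-10) - 111)*(187 - 95)) = (-485 + 114)*(258 + ((-36 - 9*(-10)) - 111)*(187 - 95)) = -371*(258 + ((-36 + 90) - 111)*92) = -371*(258 + (54 - 111)*92) = -371*(258 - 57*92) = -371*(258 - 5244) = -371*(-4986) = 1849806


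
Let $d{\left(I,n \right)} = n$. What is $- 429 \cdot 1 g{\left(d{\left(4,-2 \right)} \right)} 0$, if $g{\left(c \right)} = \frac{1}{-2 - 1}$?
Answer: $0$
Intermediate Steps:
$g{\left(c \right)} = - \frac{1}{3}$ ($g{\left(c \right)} = \frac{1}{-3} = - \frac{1}{3}$)
$- 429 \cdot 1 g{\left(d{\left(4,-2 \right)} \right)} 0 = - 429 \cdot 1 \left(- \frac{1}{3}\right) 0 = - 429 \left(\left(- \frac{1}{3}\right) 0\right) = \left(-429\right) 0 = 0$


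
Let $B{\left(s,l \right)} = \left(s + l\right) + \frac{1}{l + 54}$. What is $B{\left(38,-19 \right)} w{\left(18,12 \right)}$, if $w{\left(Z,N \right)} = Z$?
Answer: $\frac{11988}{35} \approx 342.51$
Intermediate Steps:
$B{\left(s,l \right)} = l + s + \frac{1}{54 + l}$ ($B{\left(s,l \right)} = \left(l + s\right) + \frac{1}{54 + l} = l + s + \frac{1}{54 + l}$)
$B{\left(38,-19 \right)} w{\left(18,12 \right)} = \frac{1 + \left(-19\right)^{2} + 54 \left(-19\right) + 54 \cdot 38 - 722}{54 - 19} \cdot 18 = \frac{1 + 361 - 1026 + 2052 - 722}{35} \cdot 18 = \frac{1}{35} \cdot 666 \cdot 18 = \frac{666}{35} \cdot 18 = \frac{11988}{35}$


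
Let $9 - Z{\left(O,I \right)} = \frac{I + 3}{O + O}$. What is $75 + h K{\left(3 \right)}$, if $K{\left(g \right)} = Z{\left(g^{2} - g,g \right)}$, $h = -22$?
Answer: $-112$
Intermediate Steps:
$Z{\left(O,I \right)} = 9 - \frac{3 + I}{2 O}$ ($Z{\left(O,I \right)} = 9 - \frac{I + 3}{O + O} = 9 - \frac{3 + I}{2 O}$)
$K{\left(g \right)} = \frac{-3 - 19 g + 18 g^{2}}{2 \left(g^{2} - g\right)}$ ($K{\left(g \right)} = \frac{-3 - g + 18 \left(g^{2} - g\right)}{2 \left(g^{2} - g\right)} = \frac{-3 - g + \left(- 18 g + 18 g^{2}\right)}{2 \left(g^{2} - g\right)} = \frac{-3 - 19 g + 18 g^{2}}{2 \left(g^{2} - g\right)}$)
$75 + h K{\left(3 \right)} = 75 - 22 \frac{-3 - 3 + 18 \cdot 3 \left(-1 + 3\right)}{2 \cdot 3 \left(-1 + 3\right)} = 75 - 22 \cdot \frac{1}{2} \cdot \frac{1}{3} \cdot \frac{1}{2} \left(-3 - 3 + 18 \cdot 3 \cdot 2\right) = 75 - 22 \cdot \frac{1}{2} \cdot \frac{1}{3} \cdot \frac{1}{2} \left(-3 - 3 + 108\right) = 75 - 22 \cdot \frac{1}{2} \cdot \frac{1}{3} \cdot \frac{1}{2} \cdot 102 = 75 - 187 = -112$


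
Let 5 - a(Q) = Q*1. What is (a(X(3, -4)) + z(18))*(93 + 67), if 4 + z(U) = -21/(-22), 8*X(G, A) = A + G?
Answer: 3660/11 ≈ 332.73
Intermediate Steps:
X(G, A) = A/8 + G/8 (X(G, A) = (A + G)/8 = A/8 + G/8)
a(Q) = 5 - Q
z(U) = -67/22 (z(U) = -4 - 21/(-22) = -4 - 21*(-1/22) = -4 + 21/22 = -67/22)
(a(X(3, -4)) + z(18))*(93 + 67) = ((5 - ((1/8)*(-4) + (1/8)*3)) - 67/22)*(93 + 67) = ((5 - (-1/2 + 3/8)) - 67/22)*160 = ((5 - 1*(-1/8)) - 67/22)*160 = ((5 + 1/8) - 67/22)*160 = (41/8 - 67/22)*160 = (183/88)*160 = 3660/11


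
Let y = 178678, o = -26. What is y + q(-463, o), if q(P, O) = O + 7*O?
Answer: 178470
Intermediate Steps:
q(P, O) = 8*O
y + q(-463, o) = 178678 + 8*(-26) = 178678 - 208 = 178470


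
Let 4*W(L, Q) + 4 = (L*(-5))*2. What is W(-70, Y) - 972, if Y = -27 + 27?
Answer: -798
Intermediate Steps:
Y = 0
W(L, Q) = -1 - 5*L/2 (W(L, Q) = -1 + ((L*(-5))*2)/4 = -1 + (-5*L*2)/4 = -1 + (-10*L)/4 = -1 - 5*L/2)
W(-70, Y) - 972 = (-1 - 5/2*(-70)) - 972 = (-1 + 175) - 972 = 174 - 972 = -798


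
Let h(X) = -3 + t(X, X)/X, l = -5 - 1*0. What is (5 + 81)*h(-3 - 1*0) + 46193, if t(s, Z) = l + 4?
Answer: 137891/3 ≈ 45964.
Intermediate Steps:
l = -5 (l = -5 + 0 = -5)
t(s, Z) = -1 (t(s, Z) = -5 + 4 = -1)
h(X) = -3 - 1/X
(5 + 81)*h(-3 - 1*0) + 46193 = (5 + 81)*(-3 - 1/(-3 - 1*0)) + 46193 = 86*(-3 - 1/(-3 + 0)) + 46193 = 86*(-3 - 1/(-3)) + 46193 = 86*(-3 - 1*(-⅓)) + 46193 = 86*(-3 + ⅓) + 46193 = 86*(-8/3) + 46193 = -688/3 + 46193 = 137891/3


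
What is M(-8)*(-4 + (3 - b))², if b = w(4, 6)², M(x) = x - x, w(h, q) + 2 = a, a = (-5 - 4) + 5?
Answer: 0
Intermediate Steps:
a = -4 (a = -9 + 5 = -4)
w(h, q) = -6 (w(h, q) = -2 - 4 = -6)
M(x) = 0
b = 36 (b = (-6)² = 36)
M(-8)*(-4 + (3 - b))² = 0*(-4 + (3 - 1*36))² = 0*(-4 + (3 - 36))² = 0*(-4 - 33)² = 0*(-37)² = 0*1369 = 0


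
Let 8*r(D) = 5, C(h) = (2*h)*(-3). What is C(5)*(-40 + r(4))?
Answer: 4725/4 ≈ 1181.3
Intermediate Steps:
C(h) = -6*h
r(D) = 5/8 (r(D) = (1/8)*5 = 5/8)
C(5)*(-40 + r(4)) = (-6*5)*(-40 + 5/8) = -30*(-315/8) = 4725/4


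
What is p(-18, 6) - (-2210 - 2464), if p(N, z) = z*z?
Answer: 4710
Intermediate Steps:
p(N, z) = z²
p(-18, 6) - (-2210 - 2464) = 6² - (-2210 - 2464) = 36 - 1*(-4674) = 36 + 4674 = 4710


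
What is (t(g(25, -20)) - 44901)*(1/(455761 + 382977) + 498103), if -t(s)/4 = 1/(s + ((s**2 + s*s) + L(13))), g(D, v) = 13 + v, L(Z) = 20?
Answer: -2082211390119470225/93099918 ≈ -2.2365e+10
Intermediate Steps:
t(s) = -4/(20 + s + 2*s**2) (t(s) = -4/(s + ((s**2 + s*s) + 20)) = -4/(s + ((s**2 + s**2) + 20)) = -4/(s + (2*s**2 + 20)) = -4/(s + (20 + 2*s**2)) = -4/(20 + s + 2*s**2))
(t(g(25, -20)) - 44901)*(1/(455761 + 382977) + 498103) = (-4/(20 + (13 - 20) + 2*(13 - 20)**2) - 44901)*(1/(455761 + 382977) + 498103) = (-4/(20 - 7 + 2*(-7)**2) - 44901)*(1/838738 + 498103) = (-4/(20 - 7 + 2*49) - 44901)*(1/838738 + 498103) = (-4/(20 - 7 + 98) - 44901)*(417777914015/838738) = (-4/111 - 44901)*(417777914015/838738) = -4984015/111*417777914015/838738 = -2082211390119470225/93099918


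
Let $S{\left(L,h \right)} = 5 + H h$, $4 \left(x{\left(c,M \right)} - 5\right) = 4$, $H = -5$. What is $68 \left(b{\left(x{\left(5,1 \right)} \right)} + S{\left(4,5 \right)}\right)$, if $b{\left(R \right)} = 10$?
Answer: $-680$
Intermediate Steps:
$x{\left(c,M \right)} = 6$ ($x{\left(c,M \right)} = 5 + \frac{1}{4} \cdot 4 = 5 + 1 = 6$)
$S{\left(L,h \right)} = 5 - 5 h$
$68 \left(b{\left(x{\left(5,1 \right)} \right)} + S{\left(4,5 \right)}\right) = 68 \left(10 + \left(5 - 25\right)\right) = 68 \left(10 - 20\right) = 68 \left(-10\right) = -680$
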